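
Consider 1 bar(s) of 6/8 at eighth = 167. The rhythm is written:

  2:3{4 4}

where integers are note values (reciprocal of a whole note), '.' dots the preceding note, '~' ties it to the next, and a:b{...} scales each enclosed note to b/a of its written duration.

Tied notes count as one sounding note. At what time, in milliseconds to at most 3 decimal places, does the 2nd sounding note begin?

note 2 onset = 3b = 1077.844ms

1. 0.0ms @ 0 + 1077.844ms (3)
2. 1077.844ms @ 3 + 1077.844ms (3)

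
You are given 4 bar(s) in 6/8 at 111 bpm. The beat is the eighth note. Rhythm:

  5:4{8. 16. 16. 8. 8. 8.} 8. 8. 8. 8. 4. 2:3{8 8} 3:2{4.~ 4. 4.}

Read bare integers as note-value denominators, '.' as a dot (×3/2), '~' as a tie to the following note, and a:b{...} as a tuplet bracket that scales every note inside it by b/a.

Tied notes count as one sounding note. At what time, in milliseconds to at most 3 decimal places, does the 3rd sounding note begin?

note 3 onset = 9/5b = 972.973ms

1. 0.0ms @ 0 + 648.649ms (6/5)
2. 648.649ms @ 6/5 + 324.324ms (3/5)
3. 972.973ms @ 9/5 + 324.324ms (3/5)
4. 1297.297ms @ 12/5 + 648.649ms (6/5)
5. 1945.946ms @ 18/5 + 648.649ms (6/5)
6. 2594.595ms @ 24/5 + 648.649ms (6/5)
7. 3243.243ms @ 6 + 810.811ms (3/2)
8. 4054.054ms @ 15/2 + 810.811ms (3/2)
9. 4864.865ms @ 9 + 810.811ms (3/2)
10. 5675.676ms @ 21/2 + 810.811ms (3/2)
11. 6486.486ms @ 12 + 1621.622ms (3)
12. 8108.108ms @ 15 + 810.811ms (3/2)
13. 8918.919ms @ 33/2 + 810.811ms (3/2)
14. 9729.73ms @ 18 + 2162.162ms (4)
15. 11891.892ms @ 22 + 1081.081ms (2)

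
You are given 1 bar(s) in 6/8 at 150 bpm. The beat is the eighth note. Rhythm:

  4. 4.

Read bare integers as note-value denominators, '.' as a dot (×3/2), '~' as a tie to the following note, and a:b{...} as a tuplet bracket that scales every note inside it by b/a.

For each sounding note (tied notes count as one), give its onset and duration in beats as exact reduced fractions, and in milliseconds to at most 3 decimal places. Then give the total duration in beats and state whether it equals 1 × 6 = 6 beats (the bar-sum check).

1) 0.0ms=0b +1200.0ms=3b
2) 1200.0ms=3b +1200.0ms=3b
Σ=6b of 6 (150bpm 6/8) — PASS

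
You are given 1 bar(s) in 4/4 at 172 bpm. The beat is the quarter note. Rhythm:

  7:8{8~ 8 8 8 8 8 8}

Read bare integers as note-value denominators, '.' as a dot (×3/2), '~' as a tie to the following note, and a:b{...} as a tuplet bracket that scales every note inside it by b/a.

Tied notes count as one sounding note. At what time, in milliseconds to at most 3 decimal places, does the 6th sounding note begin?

1. 0.0ms @ 0 + 398.671ms (8/7)
2. 398.671ms @ 8/7 + 199.336ms (4/7)
3. 598.007ms @ 12/7 + 199.336ms (4/7)
4. 797.342ms @ 16/7 + 199.336ms (4/7)
5. 996.678ms @ 20/7 + 199.336ms (4/7)
6. 1196.013ms @ 24/7 + 199.336ms (4/7)

note 6 onset = 24/7b = 1196.013ms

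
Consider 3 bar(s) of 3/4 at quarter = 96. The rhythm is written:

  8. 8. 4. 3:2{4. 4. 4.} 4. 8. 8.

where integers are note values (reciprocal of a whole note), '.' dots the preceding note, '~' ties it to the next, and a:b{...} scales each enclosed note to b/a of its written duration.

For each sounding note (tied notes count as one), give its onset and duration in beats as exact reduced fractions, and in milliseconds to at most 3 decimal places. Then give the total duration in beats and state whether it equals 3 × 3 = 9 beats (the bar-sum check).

1) 0.0ms=0b +468.75ms=3/4b
2) 468.75ms=3/4b +468.75ms=3/4b
3) 937.5ms=3/2b +937.5ms=3/2b
4) 1875.0ms=3b +625.0ms=1b
5) 2500.0ms=4b +625.0ms=1b
6) 3125.0ms=5b +625.0ms=1b
7) 3750.0ms=6b +937.5ms=3/2b
8) 4687.5ms=15/2b +468.75ms=3/4b
9) 5156.25ms=33/4b +468.75ms=3/4b
Σ=9b of 9 (96bpm 3/4) — PASS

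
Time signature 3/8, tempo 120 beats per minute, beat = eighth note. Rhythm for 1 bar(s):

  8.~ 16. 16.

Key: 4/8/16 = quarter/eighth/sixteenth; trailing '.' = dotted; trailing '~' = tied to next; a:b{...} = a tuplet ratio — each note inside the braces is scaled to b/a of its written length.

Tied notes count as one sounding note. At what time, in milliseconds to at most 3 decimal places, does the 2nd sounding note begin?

1. 0.0ms @ 0 + 1125.0ms (9/4)
2. 1125.0ms @ 9/4 + 375.0ms (3/4)

note 2 onset = 9/4b = 1125.0ms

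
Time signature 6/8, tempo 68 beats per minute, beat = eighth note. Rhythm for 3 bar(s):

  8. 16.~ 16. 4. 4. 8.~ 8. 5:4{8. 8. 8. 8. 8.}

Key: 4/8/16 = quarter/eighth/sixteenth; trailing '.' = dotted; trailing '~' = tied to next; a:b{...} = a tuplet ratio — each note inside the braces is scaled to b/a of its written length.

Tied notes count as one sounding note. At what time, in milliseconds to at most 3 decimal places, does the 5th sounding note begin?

1. 0.0ms @ 0 + 1323.529ms (3/2)
2. 1323.529ms @ 3/2 + 1323.529ms (3/2)
3. 2647.059ms @ 3 + 2647.059ms (3)
4. 5294.118ms @ 6 + 2647.059ms (3)
5. 7941.176ms @ 9 + 2647.059ms (3)
6. 10588.235ms @ 12 + 1058.824ms (6/5)
7. 11647.059ms @ 66/5 + 1058.824ms (6/5)
8. 12705.882ms @ 72/5 + 1058.824ms (6/5)
9. 13764.706ms @ 78/5 + 1058.824ms (6/5)
10. 14823.529ms @ 84/5 + 1058.824ms (6/5)

note 5 onset = 9b = 7941.176ms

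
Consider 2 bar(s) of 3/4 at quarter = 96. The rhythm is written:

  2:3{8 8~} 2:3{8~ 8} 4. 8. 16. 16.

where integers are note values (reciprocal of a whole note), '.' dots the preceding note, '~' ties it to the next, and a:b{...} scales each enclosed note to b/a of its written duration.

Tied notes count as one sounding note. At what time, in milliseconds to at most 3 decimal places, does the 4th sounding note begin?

1. 0.0ms @ 0 + 468.75ms (3/4)
2. 468.75ms @ 3/4 + 1406.25ms (9/4)
3. 1875.0ms @ 3 + 937.5ms (3/2)
4. 2812.5ms @ 9/2 + 468.75ms (3/4)
5. 3281.25ms @ 21/4 + 234.375ms (3/8)
6. 3515.625ms @ 45/8 + 234.375ms (3/8)

note 4 onset = 9/2b = 2812.5ms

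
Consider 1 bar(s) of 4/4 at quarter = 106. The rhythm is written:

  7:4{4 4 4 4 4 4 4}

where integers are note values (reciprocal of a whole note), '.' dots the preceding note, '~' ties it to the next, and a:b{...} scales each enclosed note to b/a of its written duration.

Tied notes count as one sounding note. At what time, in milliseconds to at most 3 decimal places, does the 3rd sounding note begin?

note 3 onset = 8/7b = 646.9ms

1. 0.0ms @ 0 + 323.45ms (4/7)
2. 323.45ms @ 4/7 + 323.45ms (4/7)
3. 646.9ms @ 8/7 + 323.45ms (4/7)
4. 970.35ms @ 12/7 + 323.45ms (4/7)
5. 1293.801ms @ 16/7 + 323.45ms (4/7)
6. 1617.251ms @ 20/7 + 323.45ms (4/7)
7. 1940.701ms @ 24/7 + 323.45ms (4/7)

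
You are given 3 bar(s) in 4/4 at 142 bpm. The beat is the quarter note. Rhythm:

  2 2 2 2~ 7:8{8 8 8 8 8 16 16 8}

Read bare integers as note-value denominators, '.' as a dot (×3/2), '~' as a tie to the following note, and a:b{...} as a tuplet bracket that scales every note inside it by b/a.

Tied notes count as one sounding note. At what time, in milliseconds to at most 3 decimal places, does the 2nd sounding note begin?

note 2 onset = 2b = 845.07ms

1. 0.0ms @ 0 + 845.07ms (2)
2. 845.07ms @ 2 + 845.07ms (2)
3. 1690.141ms @ 4 + 845.07ms (2)
4. 2535.211ms @ 6 + 1086.519ms (18/7)
5. 3621.73ms @ 60/7 + 241.449ms (4/7)
6. 3863.179ms @ 64/7 + 241.449ms (4/7)
7. 4104.628ms @ 68/7 + 241.449ms (4/7)
8. 4346.076ms @ 72/7 + 241.449ms (4/7)
9. 4587.525ms @ 76/7 + 120.724ms (2/7)
10. 4708.249ms @ 78/7 + 120.724ms (2/7)
11. 4828.974ms @ 80/7 + 241.449ms (4/7)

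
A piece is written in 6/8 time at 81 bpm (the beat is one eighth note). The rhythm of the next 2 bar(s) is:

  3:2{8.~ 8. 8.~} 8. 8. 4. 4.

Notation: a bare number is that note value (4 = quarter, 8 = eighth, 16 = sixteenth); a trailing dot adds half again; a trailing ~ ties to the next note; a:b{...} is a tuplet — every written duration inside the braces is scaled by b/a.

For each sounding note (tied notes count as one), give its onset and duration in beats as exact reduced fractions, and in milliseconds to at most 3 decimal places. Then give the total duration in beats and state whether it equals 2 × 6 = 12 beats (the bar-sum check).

1) 0.0ms=0b +1481.481ms=2b
2) 1481.481ms=2b +1851.852ms=5/2b
3) 3333.333ms=9/2b +1111.111ms=3/2b
4) 4444.444ms=6b +2222.222ms=3b
5) 6666.667ms=9b +2222.222ms=3b
Σ=12b of 12 (81bpm 6/8) — PASS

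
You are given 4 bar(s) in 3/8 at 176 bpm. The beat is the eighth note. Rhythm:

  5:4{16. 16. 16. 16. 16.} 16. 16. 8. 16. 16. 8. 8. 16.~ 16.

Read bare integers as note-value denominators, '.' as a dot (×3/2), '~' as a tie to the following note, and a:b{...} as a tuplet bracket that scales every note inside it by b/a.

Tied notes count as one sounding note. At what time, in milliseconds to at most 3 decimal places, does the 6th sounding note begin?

1. 0.0ms @ 0 + 204.545ms (3/5)
2. 204.545ms @ 3/5 + 204.545ms (3/5)
3. 409.091ms @ 6/5 + 204.545ms (3/5)
4. 613.636ms @ 9/5 + 204.545ms (3/5)
5. 818.182ms @ 12/5 + 204.545ms (3/5)
6. 1022.727ms @ 3 + 255.682ms (3/4)
7. 1278.409ms @ 15/4 + 255.682ms (3/4)
8. 1534.091ms @ 9/2 + 511.364ms (3/2)
9. 2045.455ms @ 6 + 255.682ms (3/4)
10. 2301.136ms @ 27/4 + 255.682ms (3/4)
11. 2556.818ms @ 15/2 + 511.364ms (3/2)
12. 3068.182ms @ 9 + 511.364ms (3/2)
13. 3579.545ms @ 21/2 + 511.364ms (3/2)

note 6 onset = 3b = 1022.727ms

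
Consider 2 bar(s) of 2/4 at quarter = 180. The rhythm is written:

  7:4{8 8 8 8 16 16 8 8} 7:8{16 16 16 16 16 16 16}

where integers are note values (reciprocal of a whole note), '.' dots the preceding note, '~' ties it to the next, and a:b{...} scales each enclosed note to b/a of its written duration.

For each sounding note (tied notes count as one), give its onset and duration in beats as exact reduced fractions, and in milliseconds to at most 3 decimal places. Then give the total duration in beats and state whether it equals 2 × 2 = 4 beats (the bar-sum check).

1) 0.0ms=0b +95.238ms=2/7b
2) 95.238ms=2/7b +95.238ms=2/7b
3) 190.476ms=4/7b +95.238ms=2/7b
4) 285.714ms=6/7b +95.238ms=2/7b
5) 380.952ms=8/7b +47.619ms=1/7b
6) 428.571ms=9/7b +47.619ms=1/7b
7) 476.19ms=10/7b +95.238ms=2/7b
8) 571.429ms=12/7b +95.238ms=2/7b
9) 666.667ms=2b +95.238ms=2/7b
10) 761.905ms=16/7b +95.238ms=2/7b
11) 857.143ms=18/7b +95.238ms=2/7b
12) 952.381ms=20/7b +95.238ms=2/7b
13) 1047.619ms=22/7b +95.238ms=2/7b
14) 1142.857ms=24/7b +95.238ms=2/7b
15) 1238.095ms=26/7b +95.238ms=2/7b
Σ=4b of 4 (180bpm 2/4) — PASS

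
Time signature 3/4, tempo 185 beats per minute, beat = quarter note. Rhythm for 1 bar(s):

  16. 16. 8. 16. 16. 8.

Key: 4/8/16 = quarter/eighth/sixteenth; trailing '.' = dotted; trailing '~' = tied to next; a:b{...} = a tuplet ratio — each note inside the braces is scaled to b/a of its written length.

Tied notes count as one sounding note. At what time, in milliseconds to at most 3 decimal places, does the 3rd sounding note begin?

note 3 onset = 3/4b = 243.243ms

1. 0.0ms @ 0 + 121.622ms (3/8)
2. 121.622ms @ 3/8 + 121.622ms (3/8)
3. 243.243ms @ 3/4 + 243.243ms (3/4)
4. 486.486ms @ 3/2 + 121.622ms (3/8)
5. 608.108ms @ 15/8 + 121.622ms (3/8)
6. 729.73ms @ 9/4 + 243.243ms (3/4)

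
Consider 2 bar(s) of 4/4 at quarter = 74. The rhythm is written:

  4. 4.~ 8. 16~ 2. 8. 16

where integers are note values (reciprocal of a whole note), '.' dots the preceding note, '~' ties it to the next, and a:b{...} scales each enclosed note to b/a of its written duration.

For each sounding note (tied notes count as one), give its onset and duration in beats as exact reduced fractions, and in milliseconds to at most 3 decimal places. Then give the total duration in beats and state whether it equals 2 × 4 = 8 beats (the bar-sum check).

1) 0.0ms=0b +1216.216ms=3/2b
2) 1216.216ms=3/2b +1824.324ms=9/4b
3) 3040.541ms=15/4b +2635.135ms=13/4b
4) 5675.676ms=7b +608.108ms=3/4b
5) 6283.784ms=31/4b +202.703ms=1/4b
Σ=8b of 8 (74bpm 4/4) — PASS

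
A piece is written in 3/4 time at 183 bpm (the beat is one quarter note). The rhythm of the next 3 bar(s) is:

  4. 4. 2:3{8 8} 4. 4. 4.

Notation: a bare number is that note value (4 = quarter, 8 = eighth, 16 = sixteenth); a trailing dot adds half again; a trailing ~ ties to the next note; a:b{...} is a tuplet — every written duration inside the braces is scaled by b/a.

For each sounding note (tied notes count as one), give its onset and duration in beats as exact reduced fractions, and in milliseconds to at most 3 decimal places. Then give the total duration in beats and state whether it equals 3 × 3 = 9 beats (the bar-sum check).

1) 0.0ms=0b +491.803ms=3/2b
2) 491.803ms=3/2b +491.803ms=3/2b
3) 983.607ms=3b +245.902ms=3/4b
4) 1229.508ms=15/4b +245.902ms=3/4b
5) 1475.41ms=9/2b +491.803ms=3/2b
6) 1967.213ms=6b +491.803ms=3/2b
7) 2459.016ms=15/2b +491.803ms=3/2b
Σ=9b of 9 (183bpm 3/4) — PASS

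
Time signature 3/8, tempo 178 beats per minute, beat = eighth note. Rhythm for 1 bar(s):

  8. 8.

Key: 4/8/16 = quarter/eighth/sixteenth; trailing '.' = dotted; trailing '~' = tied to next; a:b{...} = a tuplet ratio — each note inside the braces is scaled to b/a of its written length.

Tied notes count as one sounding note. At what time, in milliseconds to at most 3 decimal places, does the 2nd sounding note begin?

1. 0.0ms @ 0 + 505.618ms (3/2)
2. 505.618ms @ 3/2 + 505.618ms (3/2)

note 2 onset = 3/2b = 505.618ms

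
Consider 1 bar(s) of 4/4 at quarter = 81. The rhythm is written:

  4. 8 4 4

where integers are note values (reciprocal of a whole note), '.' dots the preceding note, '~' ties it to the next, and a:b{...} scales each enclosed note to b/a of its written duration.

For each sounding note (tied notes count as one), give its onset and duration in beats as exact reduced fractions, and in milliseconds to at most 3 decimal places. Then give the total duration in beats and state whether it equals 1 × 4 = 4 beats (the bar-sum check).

1) 0.0ms=0b +1111.111ms=3/2b
2) 1111.111ms=3/2b +370.37ms=1/2b
3) 1481.481ms=2b +740.741ms=1b
4) 2222.222ms=3b +740.741ms=1b
Σ=4b of 4 (81bpm 4/4) — PASS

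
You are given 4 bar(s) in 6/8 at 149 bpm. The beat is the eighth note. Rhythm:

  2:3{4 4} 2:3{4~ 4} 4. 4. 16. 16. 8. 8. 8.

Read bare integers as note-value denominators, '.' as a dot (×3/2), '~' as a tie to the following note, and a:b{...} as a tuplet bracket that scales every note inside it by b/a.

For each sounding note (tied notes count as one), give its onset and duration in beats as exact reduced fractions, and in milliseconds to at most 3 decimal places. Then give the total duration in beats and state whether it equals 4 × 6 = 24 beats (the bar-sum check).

1) 0.0ms=0b +1208.054ms=3b
2) 1208.054ms=3b +1208.054ms=3b
3) 2416.107ms=6b +2416.107ms=6b
4) 4832.215ms=12b +1208.054ms=3b
5) 6040.268ms=15b +1208.054ms=3b
6) 7248.322ms=18b +302.013ms=3/4b
7) 7550.336ms=75/4b +302.013ms=3/4b
8) 7852.349ms=39/2b +604.027ms=3/2b
9) 8456.376ms=21b +604.027ms=3/2b
10) 9060.403ms=45/2b +604.027ms=3/2b
Σ=24b of 24 (149bpm 6/8) — PASS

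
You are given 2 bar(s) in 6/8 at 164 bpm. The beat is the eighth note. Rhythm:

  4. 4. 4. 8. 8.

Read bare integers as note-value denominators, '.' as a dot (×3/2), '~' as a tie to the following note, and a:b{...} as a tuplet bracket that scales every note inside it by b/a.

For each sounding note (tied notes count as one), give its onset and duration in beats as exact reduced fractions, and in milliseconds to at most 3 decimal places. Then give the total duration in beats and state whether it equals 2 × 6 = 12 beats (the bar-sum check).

1) 0.0ms=0b +1097.561ms=3b
2) 1097.561ms=3b +1097.561ms=3b
3) 2195.122ms=6b +1097.561ms=3b
4) 3292.683ms=9b +548.78ms=3/2b
5) 3841.463ms=21/2b +548.78ms=3/2b
Σ=12b of 12 (164bpm 6/8) — PASS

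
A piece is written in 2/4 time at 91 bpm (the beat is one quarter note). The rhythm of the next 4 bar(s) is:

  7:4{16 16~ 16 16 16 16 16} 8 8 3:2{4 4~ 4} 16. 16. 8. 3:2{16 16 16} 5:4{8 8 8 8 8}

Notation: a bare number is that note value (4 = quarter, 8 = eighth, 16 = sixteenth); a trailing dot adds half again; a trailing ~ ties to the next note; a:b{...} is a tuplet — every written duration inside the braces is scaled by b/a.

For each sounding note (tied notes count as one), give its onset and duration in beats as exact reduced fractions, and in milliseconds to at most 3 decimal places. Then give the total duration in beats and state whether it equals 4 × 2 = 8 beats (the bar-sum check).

1) 0.0ms=0b +94.192ms=1/7b
2) 94.192ms=1/7b +188.383ms=2/7b
3) 282.575ms=3/7b +94.192ms=1/7b
4) 376.766ms=4/7b +94.192ms=1/7b
5) 470.958ms=5/7b +94.192ms=1/7b
6) 565.149ms=6/7b +94.192ms=1/7b
7) 659.341ms=1b +329.67ms=1/2b
8) 989.011ms=3/2b +329.67ms=1/2b
9) 1318.681ms=2b +439.56ms=2/3b
10) 1758.242ms=8/3b +879.121ms=4/3b
11) 2637.363ms=4b +247.253ms=3/8b
12) 2884.615ms=35/8b +247.253ms=3/8b
13) 3131.868ms=19/4b +494.505ms=3/4b
14) 3626.374ms=11/2b +109.89ms=1/6b
15) 3736.264ms=17/3b +109.89ms=1/6b
16) 3846.154ms=35/6b +109.89ms=1/6b
17) 3956.044ms=6b +263.736ms=2/5b
18) 4219.78ms=32/5b +263.736ms=2/5b
19) 4483.516ms=34/5b +263.736ms=2/5b
20) 4747.253ms=36/5b +263.736ms=2/5b
21) 5010.989ms=38/5b +263.736ms=2/5b
Σ=8b of 8 (91bpm 2/4) — PASS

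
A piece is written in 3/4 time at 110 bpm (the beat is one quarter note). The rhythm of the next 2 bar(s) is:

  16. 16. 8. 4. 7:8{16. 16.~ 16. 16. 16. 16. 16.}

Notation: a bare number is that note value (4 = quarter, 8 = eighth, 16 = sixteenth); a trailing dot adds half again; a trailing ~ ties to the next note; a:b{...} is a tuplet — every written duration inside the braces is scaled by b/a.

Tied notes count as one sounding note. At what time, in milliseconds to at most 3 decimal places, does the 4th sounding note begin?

note 4 onset = 3/2b = 818.182ms

1. 0.0ms @ 0 + 204.545ms (3/8)
2. 204.545ms @ 3/8 + 204.545ms (3/8)
3. 409.091ms @ 3/4 + 409.091ms (3/4)
4. 818.182ms @ 3/2 + 818.182ms (3/2)
5. 1636.364ms @ 3 + 233.766ms (3/7)
6. 1870.13ms @ 24/7 + 467.532ms (6/7)
7. 2337.662ms @ 30/7 + 233.766ms (3/7)
8. 2571.429ms @ 33/7 + 233.766ms (3/7)
9. 2805.195ms @ 36/7 + 233.766ms (3/7)
10. 3038.961ms @ 39/7 + 233.766ms (3/7)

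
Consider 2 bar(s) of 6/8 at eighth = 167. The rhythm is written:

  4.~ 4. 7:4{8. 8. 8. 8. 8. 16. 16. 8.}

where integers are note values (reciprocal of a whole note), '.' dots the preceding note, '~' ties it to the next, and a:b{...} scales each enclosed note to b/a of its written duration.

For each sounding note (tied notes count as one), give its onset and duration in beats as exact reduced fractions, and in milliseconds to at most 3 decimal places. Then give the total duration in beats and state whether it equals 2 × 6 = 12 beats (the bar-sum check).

1) 0.0ms=0b +2155.689ms=6b
2) 2155.689ms=6b +307.956ms=6/7b
3) 2463.644ms=48/7b +307.956ms=6/7b
4) 2771.6ms=54/7b +307.956ms=6/7b
5) 3079.555ms=60/7b +307.956ms=6/7b
6) 3387.511ms=66/7b +307.956ms=6/7b
7) 3695.466ms=72/7b +153.978ms=3/7b
8) 3849.444ms=75/7b +153.978ms=3/7b
9) 4003.422ms=78/7b +307.956ms=6/7b
Σ=12b of 12 (167bpm 6/8) — PASS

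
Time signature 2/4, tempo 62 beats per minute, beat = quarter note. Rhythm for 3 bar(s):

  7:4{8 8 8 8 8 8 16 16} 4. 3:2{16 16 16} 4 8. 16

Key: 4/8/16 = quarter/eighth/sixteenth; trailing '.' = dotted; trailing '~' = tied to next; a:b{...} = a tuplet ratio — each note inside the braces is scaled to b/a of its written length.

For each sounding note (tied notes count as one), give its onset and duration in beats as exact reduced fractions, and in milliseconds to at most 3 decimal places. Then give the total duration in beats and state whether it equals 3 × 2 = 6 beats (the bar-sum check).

1) 0.0ms=0b +276.498ms=2/7b
2) 276.498ms=2/7b +276.498ms=2/7b
3) 552.995ms=4/7b +276.498ms=2/7b
4) 829.493ms=6/7b +276.498ms=2/7b
5) 1105.991ms=8/7b +276.498ms=2/7b
6) 1382.488ms=10/7b +276.498ms=2/7b
7) 1658.986ms=12/7b +138.249ms=1/7b
8) 1797.235ms=13/7b +138.249ms=1/7b
9) 1935.484ms=2b +1451.613ms=3/2b
10) 3387.097ms=7/2b +161.29ms=1/6b
11) 3548.387ms=11/3b +161.29ms=1/6b
12) 3709.677ms=23/6b +161.29ms=1/6b
13) 3870.968ms=4b +967.742ms=1b
14) 4838.71ms=5b +725.806ms=3/4b
15) 5564.516ms=23/4b +241.935ms=1/4b
Σ=6b of 6 (62bpm 2/4) — PASS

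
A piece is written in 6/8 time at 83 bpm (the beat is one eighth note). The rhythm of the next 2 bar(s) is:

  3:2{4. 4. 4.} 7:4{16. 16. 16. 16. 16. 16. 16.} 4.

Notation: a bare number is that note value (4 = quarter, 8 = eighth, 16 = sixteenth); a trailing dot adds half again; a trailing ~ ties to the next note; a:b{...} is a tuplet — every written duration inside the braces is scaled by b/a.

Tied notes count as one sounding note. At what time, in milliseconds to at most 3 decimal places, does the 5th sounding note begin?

1. 0.0ms @ 0 + 1445.783ms (2)
2. 1445.783ms @ 2 + 1445.783ms (2)
3. 2891.566ms @ 4 + 1445.783ms (2)
4. 4337.349ms @ 6 + 309.811ms (3/7)
5. 4647.16ms @ 45/7 + 309.811ms (3/7)
6. 4956.971ms @ 48/7 + 309.811ms (3/7)
7. 5266.781ms @ 51/7 + 309.811ms (3/7)
8. 5576.592ms @ 54/7 + 309.811ms (3/7)
9. 5886.403ms @ 57/7 + 309.811ms (3/7)
10. 6196.213ms @ 60/7 + 309.811ms (3/7)
11. 6506.024ms @ 9 + 2168.675ms (3)

note 5 onset = 45/7b = 4647.16ms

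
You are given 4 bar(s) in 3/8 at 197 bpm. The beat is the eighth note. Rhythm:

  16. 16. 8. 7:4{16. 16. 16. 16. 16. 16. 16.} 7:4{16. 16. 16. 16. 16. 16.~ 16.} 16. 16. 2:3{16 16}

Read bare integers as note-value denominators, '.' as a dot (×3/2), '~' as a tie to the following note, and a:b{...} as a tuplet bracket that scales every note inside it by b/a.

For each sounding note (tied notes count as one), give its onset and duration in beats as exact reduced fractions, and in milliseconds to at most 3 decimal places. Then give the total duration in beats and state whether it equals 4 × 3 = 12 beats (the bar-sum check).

1) 0.0ms=0b +228.426ms=3/4b
2) 228.426ms=3/4b +228.426ms=3/4b
3) 456.853ms=3/2b +456.853ms=3/2b
4) 913.706ms=3b +130.529ms=3/7b
5) 1044.235ms=24/7b +130.529ms=3/7b
6) 1174.764ms=27/7b +130.529ms=3/7b
7) 1305.294ms=30/7b +130.529ms=3/7b
8) 1435.823ms=33/7b +130.529ms=3/7b
9) 1566.352ms=36/7b +130.529ms=3/7b
10) 1696.882ms=39/7b +130.529ms=3/7b
11) 1827.411ms=6b +130.529ms=3/7b
12) 1957.941ms=45/7b +130.529ms=3/7b
13) 2088.47ms=48/7b +130.529ms=3/7b
14) 2218.999ms=51/7b +130.529ms=3/7b
15) 2349.529ms=54/7b +130.529ms=3/7b
16) 2480.058ms=57/7b +261.059ms=6/7b
17) 2741.117ms=9b +228.426ms=3/4b
18) 2969.543ms=39/4b +228.426ms=3/4b
19) 3197.97ms=21/2b +228.426ms=3/4b
20) 3426.396ms=45/4b +228.426ms=3/4b
Σ=12b of 12 (197bpm 3/8) — PASS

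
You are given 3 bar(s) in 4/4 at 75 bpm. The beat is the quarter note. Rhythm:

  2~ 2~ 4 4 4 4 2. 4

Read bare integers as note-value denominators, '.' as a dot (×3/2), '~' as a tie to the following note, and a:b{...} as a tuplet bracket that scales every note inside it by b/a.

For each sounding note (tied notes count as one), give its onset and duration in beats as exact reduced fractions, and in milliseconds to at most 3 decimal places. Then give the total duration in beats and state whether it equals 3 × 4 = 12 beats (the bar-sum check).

1) 0.0ms=0b +4000.0ms=5b
2) 4000.0ms=5b +800.0ms=1b
3) 4800.0ms=6b +800.0ms=1b
4) 5600.0ms=7b +800.0ms=1b
5) 6400.0ms=8b +2400.0ms=3b
6) 8800.0ms=11b +800.0ms=1b
Σ=12b of 12 (75bpm 4/4) — PASS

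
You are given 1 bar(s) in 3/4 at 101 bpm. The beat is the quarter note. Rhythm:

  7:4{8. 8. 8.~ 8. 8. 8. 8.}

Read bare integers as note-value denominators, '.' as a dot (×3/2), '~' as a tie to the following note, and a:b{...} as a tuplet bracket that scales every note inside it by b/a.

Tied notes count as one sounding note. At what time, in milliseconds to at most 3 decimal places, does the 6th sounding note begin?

1. 0.0ms @ 0 + 254.597ms (3/7)
2. 254.597ms @ 3/7 + 254.597ms (3/7)
3. 509.194ms @ 6/7 + 509.194ms (6/7)
4. 1018.388ms @ 12/7 + 254.597ms (3/7)
5. 1272.984ms @ 15/7 + 254.597ms (3/7)
6. 1527.581ms @ 18/7 + 254.597ms (3/7)

note 6 onset = 18/7b = 1527.581ms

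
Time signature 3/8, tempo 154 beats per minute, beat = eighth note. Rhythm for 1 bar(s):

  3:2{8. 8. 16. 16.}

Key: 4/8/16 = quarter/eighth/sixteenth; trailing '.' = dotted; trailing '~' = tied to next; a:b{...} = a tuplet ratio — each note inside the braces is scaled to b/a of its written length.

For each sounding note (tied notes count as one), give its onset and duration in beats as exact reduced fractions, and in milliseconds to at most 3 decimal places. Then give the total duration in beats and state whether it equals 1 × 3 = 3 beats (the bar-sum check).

1) 0.0ms=0b +389.61ms=1b
2) 389.61ms=1b +389.61ms=1b
3) 779.221ms=2b +194.805ms=1/2b
4) 974.026ms=5/2b +194.805ms=1/2b
Σ=3b of 3 (154bpm 3/8) — PASS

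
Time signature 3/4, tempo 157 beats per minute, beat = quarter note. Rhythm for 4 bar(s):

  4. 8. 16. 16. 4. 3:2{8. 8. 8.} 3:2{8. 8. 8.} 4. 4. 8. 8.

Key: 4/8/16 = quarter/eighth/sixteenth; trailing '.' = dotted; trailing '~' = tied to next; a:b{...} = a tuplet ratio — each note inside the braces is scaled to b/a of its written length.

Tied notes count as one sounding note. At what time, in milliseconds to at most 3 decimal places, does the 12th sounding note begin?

note 12 onset = 15/2b = 2866.242ms

1. 0.0ms @ 0 + 573.248ms (3/2)
2. 573.248ms @ 3/2 + 286.624ms (3/4)
3. 859.873ms @ 9/4 + 143.312ms (3/8)
4. 1003.185ms @ 21/8 + 143.312ms (3/8)
5. 1146.497ms @ 3 + 573.248ms (3/2)
6. 1719.745ms @ 9/2 + 191.083ms (1/2)
7. 1910.828ms @ 5 + 191.083ms (1/2)
8. 2101.911ms @ 11/2 + 191.083ms (1/2)
9. 2292.994ms @ 6 + 191.083ms (1/2)
10. 2484.076ms @ 13/2 + 191.083ms (1/2)
11. 2675.159ms @ 7 + 191.083ms (1/2)
12. 2866.242ms @ 15/2 + 573.248ms (3/2)
13. 3439.49ms @ 9 + 573.248ms (3/2)
14. 4012.739ms @ 21/2 + 286.624ms (3/4)
15. 4299.363ms @ 45/4 + 286.624ms (3/4)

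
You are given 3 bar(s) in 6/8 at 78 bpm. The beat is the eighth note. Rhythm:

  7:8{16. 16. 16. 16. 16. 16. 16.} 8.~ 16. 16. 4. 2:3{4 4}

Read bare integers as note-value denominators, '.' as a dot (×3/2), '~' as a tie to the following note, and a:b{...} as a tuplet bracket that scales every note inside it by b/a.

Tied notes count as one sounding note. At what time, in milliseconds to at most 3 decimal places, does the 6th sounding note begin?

note 6 onset = 30/7b = 3296.703ms

1. 0.0ms @ 0 + 659.341ms (6/7)
2. 659.341ms @ 6/7 + 659.341ms (6/7)
3. 1318.681ms @ 12/7 + 659.341ms (6/7)
4. 1978.022ms @ 18/7 + 659.341ms (6/7)
5. 2637.363ms @ 24/7 + 659.341ms (6/7)
6. 3296.703ms @ 30/7 + 659.341ms (6/7)
7. 3956.044ms @ 36/7 + 659.341ms (6/7)
8. 4615.385ms @ 6 + 1730.769ms (9/4)
9. 6346.154ms @ 33/4 + 576.923ms (3/4)
10. 6923.077ms @ 9 + 2307.692ms (3)
11. 9230.769ms @ 12 + 2307.692ms (3)
12. 11538.462ms @ 15 + 2307.692ms (3)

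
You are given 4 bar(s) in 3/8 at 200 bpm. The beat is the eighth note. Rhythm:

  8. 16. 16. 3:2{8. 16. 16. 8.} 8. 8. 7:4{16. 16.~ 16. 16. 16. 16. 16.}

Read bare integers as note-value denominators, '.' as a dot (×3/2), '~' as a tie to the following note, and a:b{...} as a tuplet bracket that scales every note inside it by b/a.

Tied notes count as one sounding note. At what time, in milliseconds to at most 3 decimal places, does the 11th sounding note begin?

note 11 onset = 66/7b = 2828.571ms

1. 0.0ms @ 0 + 450.0ms (3/2)
2. 450.0ms @ 3/2 + 225.0ms (3/4)
3. 675.0ms @ 9/4 + 225.0ms (3/4)
4. 900.0ms @ 3 + 300.0ms (1)
5. 1200.0ms @ 4 + 150.0ms (1/2)
6. 1350.0ms @ 9/2 + 150.0ms (1/2)
7. 1500.0ms @ 5 + 300.0ms (1)
8. 1800.0ms @ 6 + 450.0ms (3/2)
9. 2250.0ms @ 15/2 + 450.0ms (3/2)
10. 2700.0ms @ 9 + 128.571ms (3/7)
11. 2828.571ms @ 66/7 + 257.143ms (6/7)
12. 3085.714ms @ 72/7 + 128.571ms (3/7)
13. 3214.286ms @ 75/7 + 128.571ms (3/7)
14. 3342.857ms @ 78/7 + 128.571ms (3/7)
15. 3471.429ms @ 81/7 + 128.571ms (3/7)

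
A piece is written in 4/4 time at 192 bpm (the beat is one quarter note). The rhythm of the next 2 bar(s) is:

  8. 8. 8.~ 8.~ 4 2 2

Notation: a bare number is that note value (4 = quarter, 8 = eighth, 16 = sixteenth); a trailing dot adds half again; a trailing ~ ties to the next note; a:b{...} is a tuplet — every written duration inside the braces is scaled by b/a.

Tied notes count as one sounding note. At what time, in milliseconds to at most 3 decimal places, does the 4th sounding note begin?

1. 0.0ms @ 0 + 234.375ms (3/4)
2. 234.375ms @ 3/4 + 234.375ms (3/4)
3. 468.75ms @ 3/2 + 781.25ms (5/2)
4. 1250.0ms @ 4 + 625.0ms (2)
5. 1875.0ms @ 6 + 625.0ms (2)

note 4 onset = 4b = 1250.0ms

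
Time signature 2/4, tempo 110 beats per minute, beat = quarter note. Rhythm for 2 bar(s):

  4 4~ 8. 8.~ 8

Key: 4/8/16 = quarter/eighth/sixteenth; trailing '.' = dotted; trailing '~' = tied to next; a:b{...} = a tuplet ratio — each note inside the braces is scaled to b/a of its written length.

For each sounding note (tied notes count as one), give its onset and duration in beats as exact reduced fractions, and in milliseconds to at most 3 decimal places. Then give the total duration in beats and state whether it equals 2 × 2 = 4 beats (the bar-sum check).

1) 0.0ms=0b +545.455ms=1b
2) 545.455ms=1b +954.545ms=7/4b
3) 1500.0ms=11/4b +681.818ms=5/4b
Σ=4b of 4 (110bpm 2/4) — PASS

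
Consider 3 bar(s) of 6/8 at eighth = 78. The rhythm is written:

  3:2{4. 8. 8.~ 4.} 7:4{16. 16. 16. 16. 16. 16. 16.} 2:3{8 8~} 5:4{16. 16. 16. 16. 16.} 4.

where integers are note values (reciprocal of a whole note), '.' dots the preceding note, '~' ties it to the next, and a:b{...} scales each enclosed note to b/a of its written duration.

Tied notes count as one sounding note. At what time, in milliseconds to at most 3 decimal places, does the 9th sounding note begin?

1. 0.0ms @ 0 + 1538.462ms (2)
2. 1538.462ms @ 2 + 769.231ms (1)
3. 2307.692ms @ 3 + 2307.692ms (3)
4. 4615.385ms @ 6 + 329.67ms (3/7)
5. 4945.055ms @ 45/7 + 329.67ms (3/7)
6. 5274.725ms @ 48/7 + 329.67ms (3/7)
7. 5604.396ms @ 51/7 + 329.67ms (3/7)
8. 5934.066ms @ 54/7 + 329.67ms (3/7)
9. 6263.736ms @ 57/7 + 329.67ms (3/7)
10. 6593.407ms @ 60/7 + 329.67ms (3/7)
11. 6923.077ms @ 9 + 1153.846ms (3/2)
12. 8076.923ms @ 21/2 + 1615.385ms (21/10)
13. 9692.308ms @ 63/5 + 461.538ms (3/5)
14. 10153.846ms @ 66/5 + 461.538ms (3/5)
15. 10615.385ms @ 69/5 + 461.538ms (3/5)
16. 11076.923ms @ 72/5 + 461.538ms (3/5)
17. 11538.462ms @ 15 + 2307.692ms (3)

note 9 onset = 57/7b = 6263.736ms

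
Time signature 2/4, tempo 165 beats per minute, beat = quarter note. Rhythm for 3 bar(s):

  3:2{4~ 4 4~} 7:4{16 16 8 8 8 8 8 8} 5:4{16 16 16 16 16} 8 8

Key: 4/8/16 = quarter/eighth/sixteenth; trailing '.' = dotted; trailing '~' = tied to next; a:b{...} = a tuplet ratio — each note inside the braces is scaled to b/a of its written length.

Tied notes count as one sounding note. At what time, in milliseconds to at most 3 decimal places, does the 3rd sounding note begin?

note 3 onset = 15/7b = 779.221ms

1. 0.0ms @ 0 + 484.848ms (4/3)
2. 484.848ms @ 4/3 + 294.372ms (17/21)
3. 779.221ms @ 15/7 + 51.948ms (1/7)
4. 831.169ms @ 16/7 + 103.896ms (2/7)
5. 935.065ms @ 18/7 + 103.896ms (2/7)
6. 1038.961ms @ 20/7 + 103.896ms (2/7)
7. 1142.857ms @ 22/7 + 103.896ms (2/7)
8. 1246.753ms @ 24/7 + 103.896ms (2/7)
9. 1350.649ms @ 26/7 + 103.896ms (2/7)
10. 1454.545ms @ 4 + 72.727ms (1/5)
11. 1527.273ms @ 21/5 + 72.727ms (1/5)
12. 1600.0ms @ 22/5 + 72.727ms (1/5)
13. 1672.727ms @ 23/5 + 72.727ms (1/5)
14. 1745.455ms @ 24/5 + 72.727ms (1/5)
15. 1818.182ms @ 5 + 181.818ms (1/2)
16. 2000.0ms @ 11/2 + 181.818ms (1/2)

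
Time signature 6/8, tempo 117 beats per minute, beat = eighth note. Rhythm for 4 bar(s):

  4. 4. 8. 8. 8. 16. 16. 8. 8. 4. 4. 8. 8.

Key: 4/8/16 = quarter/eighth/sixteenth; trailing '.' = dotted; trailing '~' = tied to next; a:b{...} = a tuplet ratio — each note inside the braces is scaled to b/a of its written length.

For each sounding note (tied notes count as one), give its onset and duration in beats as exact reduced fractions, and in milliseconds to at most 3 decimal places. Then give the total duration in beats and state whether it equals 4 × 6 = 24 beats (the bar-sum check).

1) 0.0ms=0b +1538.462ms=3b
2) 1538.462ms=3b +1538.462ms=3b
3) 3076.923ms=6b +769.231ms=3/2b
4) 3846.154ms=15/2b +769.231ms=3/2b
5) 4615.385ms=9b +769.231ms=3/2b
6) 5384.615ms=21/2b +384.615ms=3/4b
7) 5769.231ms=45/4b +384.615ms=3/4b
8) 6153.846ms=12b +769.231ms=3/2b
9) 6923.077ms=27/2b +769.231ms=3/2b
10) 7692.308ms=15b +1538.462ms=3b
11) 9230.769ms=18b +1538.462ms=3b
12) 10769.231ms=21b +769.231ms=3/2b
13) 11538.462ms=45/2b +769.231ms=3/2b
Σ=24b of 24 (117bpm 6/8) — PASS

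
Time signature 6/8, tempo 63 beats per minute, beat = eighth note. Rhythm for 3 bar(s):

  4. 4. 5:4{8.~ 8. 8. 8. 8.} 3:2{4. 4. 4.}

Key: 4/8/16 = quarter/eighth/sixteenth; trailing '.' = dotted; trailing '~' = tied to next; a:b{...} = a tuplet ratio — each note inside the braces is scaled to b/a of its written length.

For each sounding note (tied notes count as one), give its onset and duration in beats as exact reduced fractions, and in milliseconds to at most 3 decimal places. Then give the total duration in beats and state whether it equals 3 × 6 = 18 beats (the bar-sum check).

1) 0.0ms=0b +2857.143ms=3b
2) 2857.143ms=3b +2857.143ms=3b
3) 5714.286ms=6b +2285.714ms=12/5b
4) 8000.0ms=42/5b +1142.857ms=6/5b
5) 9142.857ms=48/5b +1142.857ms=6/5b
6) 10285.714ms=54/5b +1142.857ms=6/5b
7) 11428.571ms=12b +1904.762ms=2b
8) 13333.333ms=14b +1904.762ms=2b
9) 15238.095ms=16b +1904.762ms=2b
Σ=18b of 18 (63bpm 6/8) — PASS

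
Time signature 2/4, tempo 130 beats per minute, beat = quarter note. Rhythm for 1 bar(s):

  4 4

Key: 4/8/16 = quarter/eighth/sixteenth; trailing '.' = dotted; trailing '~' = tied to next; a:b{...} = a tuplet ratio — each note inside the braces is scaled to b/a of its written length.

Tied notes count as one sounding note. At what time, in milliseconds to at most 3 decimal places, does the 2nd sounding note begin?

1. 0.0ms @ 0 + 461.538ms (1)
2. 461.538ms @ 1 + 461.538ms (1)

note 2 onset = 1b = 461.538ms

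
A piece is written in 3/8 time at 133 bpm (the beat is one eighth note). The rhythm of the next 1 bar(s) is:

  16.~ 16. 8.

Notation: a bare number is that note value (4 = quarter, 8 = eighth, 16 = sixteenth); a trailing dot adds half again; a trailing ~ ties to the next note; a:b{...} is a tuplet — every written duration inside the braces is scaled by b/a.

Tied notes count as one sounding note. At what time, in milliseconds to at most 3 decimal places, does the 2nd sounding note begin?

1. 0.0ms @ 0 + 676.692ms (3/2)
2. 676.692ms @ 3/2 + 676.692ms (3/2)

note 2 onset = 3/2b = 676.692ms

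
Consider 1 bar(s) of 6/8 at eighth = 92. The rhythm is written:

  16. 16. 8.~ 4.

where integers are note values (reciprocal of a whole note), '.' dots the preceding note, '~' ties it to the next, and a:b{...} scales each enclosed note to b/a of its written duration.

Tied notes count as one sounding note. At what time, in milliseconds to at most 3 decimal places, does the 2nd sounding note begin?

1. 0.0ms @ 0 + 489.13ms (3/4)
2. 489.13ms @ 3/4 + 489.13ms (3/4)
3. 978.261ms @ 3/2 + 2934.783ms (9/2)

note 2 onset = 3/4b = 489.13ms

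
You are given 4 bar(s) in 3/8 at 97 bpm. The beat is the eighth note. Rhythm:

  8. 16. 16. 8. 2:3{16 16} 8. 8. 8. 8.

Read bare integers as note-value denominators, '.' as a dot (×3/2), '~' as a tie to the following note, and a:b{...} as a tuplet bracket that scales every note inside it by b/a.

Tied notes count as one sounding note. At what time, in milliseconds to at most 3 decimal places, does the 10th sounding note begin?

note 10 onset = 21/2b = 6494.845ms

1. 0.0ms @ 0 + 927.835ms (3/2)
2. 927.835ms @ 3/2 + 463.918ms (3/4)
3. 1391.753ms @ 9/4 + 463.918ms (3/4)
4. 1855.67ms @ 3 + 927.835ms (3/2)
5. 2783.505ms @ 9/2 + 463.918ms (3/4)
6. 3247.423ms @ 21/4 + 463.918ms (3/4)
7. 3711.34ms @ 6 + 927.835ms (3/2)
8. 4639.175ms @ 15/2 + 927.835ms (3/2)
9. 5567.01ms @ 9 + 927.835ms (3/2)
10. 6494.845ms @ 21/2 + 927.835ms (3/2)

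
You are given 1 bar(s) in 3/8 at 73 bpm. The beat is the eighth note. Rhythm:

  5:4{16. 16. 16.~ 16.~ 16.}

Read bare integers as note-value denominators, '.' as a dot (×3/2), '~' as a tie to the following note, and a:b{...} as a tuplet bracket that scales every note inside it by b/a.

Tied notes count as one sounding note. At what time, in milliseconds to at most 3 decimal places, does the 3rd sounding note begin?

note 3 onset = 6/5b = 986.301ms

1. 0.0ms @ 0 + 493.151ms (3/5)
2. 493.151ms @ 3/5 + 493.151ms (3/5)
3. 986.301ms @ 6/5 + 1479.452ms (9/5)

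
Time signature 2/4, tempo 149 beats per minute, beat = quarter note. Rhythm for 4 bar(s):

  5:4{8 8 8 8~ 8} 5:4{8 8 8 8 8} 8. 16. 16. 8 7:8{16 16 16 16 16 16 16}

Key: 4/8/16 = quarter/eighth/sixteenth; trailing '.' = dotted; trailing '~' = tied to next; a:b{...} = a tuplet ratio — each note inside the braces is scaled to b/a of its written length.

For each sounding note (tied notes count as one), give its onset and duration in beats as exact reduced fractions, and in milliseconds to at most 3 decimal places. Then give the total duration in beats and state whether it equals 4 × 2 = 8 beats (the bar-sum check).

1) 0.0ms=0b +161.074ms=2/5b
2) 161.074ms=2/5b +161.074ms=2/5b
3) 322.148ms=4/5b +161.074ms=2/5b
4) 483.221ms=6/5b +322.148ms=4/5b
5) 805.369ms=2b +161.074ms=2/5b
6) 966.443ms=12/5b +161.074ms=2/5b
7) 1127.517ms=14/5b +161.074ms=2/5b
8) 1288.591ms=16/5b +161.074ms=2/5b
9) 1449.664ms=18/5b +161.074ms=2/5b
10) 1610.738ms=4b +302.013ms=3/4b
11) 1912.752ms=19/4b +151.007ms=3/8b
12) 2063.758ms=41/8b +151.007ms=3/8b
13) 2214.765ms=11/2b +201.342ms=1/2b
14) 2416.107ms=6b +115.053ms=2/7b
15) 2531.16ms=44/7b +115.053ms=2/7b
16) 2646.213ms=46/7b +115.053ms=2/7b
17) 2761.266ms=48/7b +115.053ms=2/7b
18) 2876.318ms=50/7b +115.053ms=2/7b
19) 2991.371ms=52/7b +115.053ms=2/7b
20) 3106.424ms=54/7b +115.053ms=2/7b
Σ=8b of 8 (149bpm 2/4) — PASS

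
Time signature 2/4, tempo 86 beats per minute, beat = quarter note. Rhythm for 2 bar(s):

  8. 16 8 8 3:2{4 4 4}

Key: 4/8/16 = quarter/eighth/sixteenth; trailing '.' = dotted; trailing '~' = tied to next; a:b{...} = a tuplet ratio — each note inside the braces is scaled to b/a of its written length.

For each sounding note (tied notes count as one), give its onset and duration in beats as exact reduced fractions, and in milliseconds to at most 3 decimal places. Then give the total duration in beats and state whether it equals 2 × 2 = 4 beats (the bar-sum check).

1) 0.0ms=0b +523.256ms=3/4b
2) 523.256ms=3/4b +174.419ms=1/4b
3) 697.674ms=1b +348.837ms=1/2b
4) 1046.512ms=3/2b +348.837ms=1/2b
5) 1395.349ms=2b +465.116ms=2/3b
6) 1860.465ms=8/3b +465.116ms=2/3b
7) 2325.581ms=10/3b +465.116ms=2/3b
Σ=4b of 4 (86bpm 2/4) — PASS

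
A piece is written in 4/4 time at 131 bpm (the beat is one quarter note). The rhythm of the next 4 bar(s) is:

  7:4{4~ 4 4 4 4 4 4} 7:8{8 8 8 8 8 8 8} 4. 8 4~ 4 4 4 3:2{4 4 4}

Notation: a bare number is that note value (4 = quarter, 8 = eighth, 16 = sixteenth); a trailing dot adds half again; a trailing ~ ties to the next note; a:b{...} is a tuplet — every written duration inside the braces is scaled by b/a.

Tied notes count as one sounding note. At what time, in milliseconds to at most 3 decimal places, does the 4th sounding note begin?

note 4 onset = 16/7b = 1046.892ms

1. 0.0ms @ 0 + 523.446ms (8/7)
2. 523.446ms @ 8/7 + 261.723ms (4/7)
3. 785.169ms @ 12/7 + 261.723ms (4/7)
4. 1046.892ms @ 16/7 + 261.723ms (4/7)
5. 1308.615ms @ 20/7 + 261.723ms (4/7)
6. 1570.338ms @ 24/7 + 261.723ms (4/7)
7. 1832.061ms @ 4 + 261.723ms (4/7)
8. 2093.784ms @ 32/7 + 261.723ms (4/7)
9. 2355.507ms @ 36/7 + 261.723ms (4/7)
10. 2617.23ms @ 40/7 + 261.723ms (4/7)
11. 2878.953ms @ 44/7 + 261.723ms (4/7)
12. 3140.676ms @ 48/7 + 261.723ms (4/7)
13. 3402.399ms @ 52/7 + 261.723ms (4/7)
14. 3664.122ms @ 8 + 687.023ms (3/2)
15. 4351.145ms @ 19/2 + 229.008ms (1/2)
16. 4580.153ms @ 10 + 916.031ms (2)
17. 5496.183ms @ 12 + 458.015ms (1)
18. 5954.198ms @ 13 + 458.015ms (1)
19. 6412.214ms @ 14 + 305.344ms (2/3)
20. 6717.557ms @ 44/3 + 305.344ms (2/3)
21. 7022.901ms @ 46/3 + 305.344ms (2/3)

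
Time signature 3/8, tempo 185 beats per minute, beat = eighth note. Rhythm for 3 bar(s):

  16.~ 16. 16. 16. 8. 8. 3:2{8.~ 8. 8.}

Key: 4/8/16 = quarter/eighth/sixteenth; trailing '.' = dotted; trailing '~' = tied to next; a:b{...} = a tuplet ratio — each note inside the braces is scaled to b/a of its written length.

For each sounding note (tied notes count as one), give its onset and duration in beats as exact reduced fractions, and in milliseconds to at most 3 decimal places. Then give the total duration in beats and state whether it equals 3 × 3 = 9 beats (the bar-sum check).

1) 0.0ms=0b +486.486ms=3/2b
2) 486.486ms=3/2b +243.243ms=3/4b
3) 729.73ms=9/4b +243.243ms=3/4b
4) 972.973ms=3b +486.486ms=3/2b
5) 1459.459ms=9/2b +486.486ms=3/2b
6) 1945.946ms=6b +648.649ms=2b
7) 2594.595ms=8b +324.324ms=1b
Σ=9b of 9 (185bpm 3/8) — PASS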